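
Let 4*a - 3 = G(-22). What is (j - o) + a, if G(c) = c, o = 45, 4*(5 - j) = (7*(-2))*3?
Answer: -137/4 ≈ -34.250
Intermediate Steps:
j = 31/2 (j = 5 - 7*(-2)*3/4 = 5 - (-7)*3/2 = 5 - 1/4*(-42) = 5 + 21/2 = 31/2 ≈ 15.500)
a = -19/4 (a = 3/4 + (1/4)*(-22) = 3/4 - 11/2 = -19/4 ≈ -4.7500)
(j - o) + a = (31/2 - 1*45) - 19/4 = (31/2 - 45) - 19/4 = -59/2 - 19/4 = -137/4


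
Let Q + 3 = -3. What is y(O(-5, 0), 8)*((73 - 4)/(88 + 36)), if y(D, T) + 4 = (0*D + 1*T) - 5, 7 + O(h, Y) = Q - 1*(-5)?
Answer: -69/124 ≈ -0.55645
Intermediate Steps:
Q = -6 (Q = -3 - 3 = -6)
O(h, Y) = -8 (O(h, Y) = -7 + (-6 - 1*(-5)) = -7 + (-6 + 5) = -7 - 1 = -8)
y(D, T) = -9 + T (y(D, T) = -4 + ((0*D + 1*T) - 5) = -4 + ((0 + T) - 5) = -4 + (T - 5) = -4 + (-5 + T) = -9 + T)
y(O(-5, 0), 8)*((73 - 4)/(88 + 36)) = (-9 + 8)*((73 - 4)/(88 + 36)) = -69/124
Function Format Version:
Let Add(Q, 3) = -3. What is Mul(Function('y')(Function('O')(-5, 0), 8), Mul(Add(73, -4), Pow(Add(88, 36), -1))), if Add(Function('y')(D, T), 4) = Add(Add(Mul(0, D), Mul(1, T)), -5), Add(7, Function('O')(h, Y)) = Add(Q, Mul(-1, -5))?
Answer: Rational(-69, 124) ≈ -0.55645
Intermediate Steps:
Q = -6 (Q = Add(-3, -3) = -6)
Function('O')(h, Y) = -8 (Function('O')(h, Y) = Add(-7, Add(-6, Mul(-1, -5))) = Add(-7, Add(-6, 5)) = Add(-7, -1) = -8)
Function('y')(D, T) = Add(-9, T) (Function('y')(D, T) = Add(-4, Add(Add(Mul(0, D), Mul(1, T)), -5)) = Add(-4, Add(Add(0, T), -5)) = Add(-4, Add(T, -5)) = Add(-4, Add(-5, T)) = Add(-9, T))
Mul(Function('y')(Function('O')(-5, 0), 8), Mul(Add(73, -4), Pow(Add(88, 36), -1))) = Mul(Add(-9, 8), Mul(Add(73, -4), Pow(Add(88, 36), -1))) = Mul(-1, Mul(69, Pow(124, -1))) = Mul(-1, Mul(69, Rational(1, 124))) = Mul(-1, Rational(69, 124)) = Rational(-69, 124)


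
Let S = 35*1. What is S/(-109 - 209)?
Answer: -35/318 ≈ -0.11006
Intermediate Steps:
S = 35
S/(-109 - 209) = 35/(-109 - 209) = 35/(-318) = -1/318*35 = -35/318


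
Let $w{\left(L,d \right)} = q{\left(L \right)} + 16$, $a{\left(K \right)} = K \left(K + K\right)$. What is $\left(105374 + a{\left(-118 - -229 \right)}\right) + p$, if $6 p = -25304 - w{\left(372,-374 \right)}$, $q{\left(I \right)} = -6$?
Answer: $125797$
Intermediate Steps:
$a{\left(K \right)} = 2 K^{2}$ ($a{\left(K \right)} = K 2 K = 2 K^{2}$)
$w{\left(L,d \right)} = 10$ ($w{\left(L,d \right)} = -6 + 16 = 10$)
$p = -4219$ ($p = \frac{-25304 - 10}{6} = \frac{1}{6} \left(-25314\right) = -4219$)
$\left(105374 + a{\left(-118 - -229 \right)}\right) + p = \left(105374 + 2 \left(-118 - -229\right)^{2}\right) - 4219 = \left(105374 + 2 \left(-118 + 229\right)^{2}\right) - 4219 = \left(105374 + 2 \cdot 111^{2}\right) - 4219 = \left(105374 + 2 \cdot 12321\right) - 4219 = \left(105374 + 24642\right) - 4219 = 130016 - 4219 = 125797$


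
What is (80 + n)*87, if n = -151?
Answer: -6177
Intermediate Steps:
(80 + n)*87 = (80 - 151)*87 = -71*87 = -6177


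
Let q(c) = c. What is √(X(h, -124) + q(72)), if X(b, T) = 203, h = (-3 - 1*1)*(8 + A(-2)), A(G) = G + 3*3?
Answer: 5*√11 ≈ 16.583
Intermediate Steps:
A(G) = 9 + G (A(G) = G + 9 = 9 + G)
h = -60 (h = (-3 - 1*1)*(8 + (9 - 2)) = (-3 - 1)*(8 + 7) = -4*15 = -60)
√(X(h, -124) + q(72)) = √(203 + 72) = √275 = 5*√11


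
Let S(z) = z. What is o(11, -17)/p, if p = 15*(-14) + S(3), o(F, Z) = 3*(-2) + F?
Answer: -5/207 ≈ -0.024155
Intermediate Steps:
o(F, Z) = -6 + F
p = -207 (p = 15*(-14) + 3 = -210 + 3 = -207)
o(11, -17)/p = (-6 + 11)/(-207) = 5*(-1/207) = -5/207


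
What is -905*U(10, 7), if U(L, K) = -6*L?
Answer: 54300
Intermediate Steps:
-905*U(10, 7) = -(-5430)*10 = -905*(-60) = 54300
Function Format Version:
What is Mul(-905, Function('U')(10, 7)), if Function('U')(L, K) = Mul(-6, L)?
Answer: 54300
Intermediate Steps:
Mul(-905, Function('U')(10, 7)) = Mul(-905, Mul(-6, 10)) = Mul(-905, -60) = 54300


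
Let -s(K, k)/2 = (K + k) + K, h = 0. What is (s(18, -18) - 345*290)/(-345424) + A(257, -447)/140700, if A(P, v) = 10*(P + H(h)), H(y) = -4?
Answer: 373900573/1215028920 ≈ 0.30773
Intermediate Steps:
A(P, v) = -40 + 10*P (A(P, v) = 10*(P - 4) = 10*(-4 + P) = -40 + 10*P)
s(K, k) = -4*K - 2*k (s(K, k) = -2*((K + k) + K) = -2*(k + 2*K) = -4*K - 2*k)
(s(18, -18) - 345*290)/(-345424) + A(257, -447)/140700 = ((-4*18 - 2*(-18)) - 345*290)/(-345424) + (-40 + 10*257)/140700 = ((-72 + 36) - 100050)*(-1/345424) + (-40 + 2570)*(1/140700) = (-36 - 100050)*(-1/345424) + 2530*(1/140700) = -100086*(-1/345424) + 253/14070 = 50043/172712 + 253/14070 = 373900573/1215028920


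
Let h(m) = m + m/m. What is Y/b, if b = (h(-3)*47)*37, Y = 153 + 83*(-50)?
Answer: 3997/3478 ≈ 1.1492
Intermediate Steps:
h(m) = 1 + m (h(m) = m + 1 = 1 + m)
Y = -3997 (Y = 153 - 4150 = -3997)
b = -3478 (b = ((1 - 3)*47)*37 = -2*47*37 = -94*37 = -3478)
Y/b = -3997/(-3478) = -3997*(-1/3478) = 3997/3478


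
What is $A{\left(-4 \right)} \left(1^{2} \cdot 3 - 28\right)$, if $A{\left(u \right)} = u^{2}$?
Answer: $-400$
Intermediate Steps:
$A{\left(-4 \right)} \left(1^{2} \cdot 3 - 28\right) = \left(-4\right)^{2} \left(1^{2} \cdot 3 - 28\right) = 16 \left(1 \cdot 3 - 28\right) = 16 \left(3 - 28\right) = 16 \left(-25\right) = -400$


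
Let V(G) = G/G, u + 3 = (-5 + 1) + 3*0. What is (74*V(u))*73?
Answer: 5402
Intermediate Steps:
u = -7 (u = -3 + ((-5 + 1) + 3*0) = -3 + (-4 + 0) = -3 - 4 = -7)
V(G) = 1
(74*V(u))*73 = (74*1)*73 = 74*73 = 5402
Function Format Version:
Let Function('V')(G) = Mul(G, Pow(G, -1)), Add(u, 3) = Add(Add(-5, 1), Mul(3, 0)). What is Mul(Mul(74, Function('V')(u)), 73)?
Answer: 5402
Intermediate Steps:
u = -7 (u = Add(-3, Add(Add(-5, 1), Mul(3, 0))) = Add(-3, Add(-4, 0)) = Add(-3, -4) = -7)
Function('V')(G) = 1
Mul(Mul(74, Function('V')(u)), 73) = Mul(Mul(74, 1), 73) = Mul(74, 73) = 5402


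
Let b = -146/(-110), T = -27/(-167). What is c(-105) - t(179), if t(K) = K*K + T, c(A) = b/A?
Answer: -30901309541/964425 ≈ -32041.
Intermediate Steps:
T = 27/167 (T = -27*(-1/167) = 27/167 ≈ 0.16168)
b = 73/55 (b = -146*(-1/110) = 73/55 ≈ 1.3273)
c(A) = 73/(55*A)
t(K) = 27/167 + K² (t(K) = K*K + 27/167 = K² + 27/167 = 27/167 + K²)
c(-105) - t(179) = (73/55)/(-105) - (27/167 + 179²) = (73/55)*(-1/105) - (27/167 + 32041) = -73/5775 - 1*5350874/167 = -73/5775 - 5350874/167 = -30901309541/964425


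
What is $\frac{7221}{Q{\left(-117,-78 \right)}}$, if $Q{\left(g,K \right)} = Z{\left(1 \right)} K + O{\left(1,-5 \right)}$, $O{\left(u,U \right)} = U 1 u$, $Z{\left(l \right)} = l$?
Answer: $-87$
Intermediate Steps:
$O{\left(u,U \right)} = U u$
$Q{\left(g,K \right)} = -5 + K$ ($Q{\left(g,K \right)} = 1 K - 5 = K - 5 = -5 + K$)
$\frac{7221}{Q{\left(-117,-78 \right)}} = \frac{7221}{-5 - 78} = \frac{7221}{-83} = 7221 \left(- \frac{1}{83}\right) = -87$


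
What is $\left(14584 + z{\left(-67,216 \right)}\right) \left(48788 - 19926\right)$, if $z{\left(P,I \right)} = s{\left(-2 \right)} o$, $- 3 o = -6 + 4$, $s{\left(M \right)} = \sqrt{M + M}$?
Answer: $420923408 + \frac{115448 i}{3} \approx 4.2092 \cdot 10^{8} + 38483.0 i$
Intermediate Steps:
$s{\left(M \right)} = \sqrt{2} \sqrt{M}$ ($s{\left(M \right)} = \sqrt{2 M} = \sqrt{2} \sqrt{M}$)
$o = \frac{2}{3}$ ($o = - \frac{-6 + 4}{3} = \left(- \frac{1}{3}\right) \left(-2\right) = \frac{2}{3} \approx 0.66667$)
$z{\left(P,I \right)} = \frac{4 i}{3}$ ($z{\left(P,I \right)} = \sqrt{2} \sqrt{-2} \cdot \frac{2}{3} = \sqrt{2} i \sqrt{2} \cdot \frac{2}{3} = 2 i \frac{2}{3} = \frac{4 i}{3}$)
$\left(14584 + z{\left(-67,216 \right)}\right) \left(48788 - 19926\right) = \left(14584 + \frac{4 i}{3}\right) \left(48788 - 19926\right) = \left(14584 + \frac{4 i}{3}\right) 28862 = 420923408 + \frac{115448 i}{3}$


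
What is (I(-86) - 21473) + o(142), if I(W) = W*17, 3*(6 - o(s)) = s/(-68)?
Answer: -2338687/102 ≈ -22928.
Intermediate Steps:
o(s) = 6 + s/204 (o(s) = 6 - s/(3*(-68)) = 6 - s*(-1)/(3*68) = 6 - (-1)*s/204 = 6 + s/204)
I(W) = 17*W
(I(-86) - 21473) + o(142) = (17*(-86) - 21473) + (6 + (1/204)*142) = (-1462 - 21473) + (6 + 71/102) = -22935 + 683/102 = -2338687/102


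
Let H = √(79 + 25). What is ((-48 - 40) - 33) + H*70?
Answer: -121 + 140*√26 ≈ 592.86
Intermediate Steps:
H = 2*√26 (H = √104 = 2*√26 ≈ 10.198)
((-48 - 40) - 33) + H*70 = ((-48 - 40) - 33) + (2*√26)*70 = (-88 - 33) + 140*√26 = -121 + 140*√26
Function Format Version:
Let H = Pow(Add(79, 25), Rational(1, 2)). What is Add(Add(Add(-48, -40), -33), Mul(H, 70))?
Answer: Add(-121, Mul(140, Pow(26, Rational(1, 2)))) ≈ 592.86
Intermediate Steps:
H = Mul(2, Pow(26, Rational(1, 2))) (H = Pow(104, Rational(1, 2)) = Mul(2, Pow(26, Rational(1, 2))) ≈ 10.198)
Add(Add(Add(-48, -40), -33), Mul(H, 70)) = Add(Add(Add(-48, -40), -33), Mul(Mul(2, Pow(26, Rational(1, 2))), 70)) = Add(Add(-88, -33), Mul(140, Pow(26, Rational(1, 2)))) = Add(-121, Mul(140, Pow(26, Rational(1, 2))))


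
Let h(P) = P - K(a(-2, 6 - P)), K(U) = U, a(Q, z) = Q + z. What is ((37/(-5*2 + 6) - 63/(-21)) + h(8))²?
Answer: 529/16 ≈ 33.063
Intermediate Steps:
h(P) = -4 + 2*P (h(P) = P - (-2 + (6 - P)) = P - (4 - P) = P + (-4 + P) = -4 + 2*P)
((37/(-5*2 + 6) - 63/(-21)) + h(8))² = ((37/(-5*2 + 6) - 63/(-21)) + (-4 + 2*8))² = ((37/(-10 + 6) - 63*(-1/21)) + (-4 + 16))² = ((37/(-4) + 3) + 12)² = ((37*(-¼) + 3) + 12)² = ((-37/4 + 3) + 12)² = (-25/4 + 12)² = (23/4)² = 529/16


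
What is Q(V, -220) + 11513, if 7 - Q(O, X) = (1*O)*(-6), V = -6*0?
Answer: 11520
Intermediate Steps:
V = 0
Q(O, X) = 7 + 6*O (Q(O, X) = 7 - 1*O*(-6) = 7 - O*(-6) = 7 - (-6)*O = 7 + 6*O)
Q(V, -220) + 11513 = (7 + 6*0) + 11513 = (7 + 0) + 11513 = 7 + 11513 = 11520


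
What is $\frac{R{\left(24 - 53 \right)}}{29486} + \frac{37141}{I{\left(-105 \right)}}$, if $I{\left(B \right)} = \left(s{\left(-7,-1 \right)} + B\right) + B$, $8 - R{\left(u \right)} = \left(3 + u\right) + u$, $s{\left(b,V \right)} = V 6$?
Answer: $- \frac{547562959}{3184488} \approx -171.95$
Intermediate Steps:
$s{\left(b,V \right)} = 6 V$
$R{\left(u \right)} = 5 - 2 u$ ($R{\left(u \right)} = 8 - \left(\left(3 + u\right) + u\right) = 8 - \left(3 + 2 u\right) = 5 - 2 u$)
$I{\left(B \right)} = -6 + 2 B$ ($I{\left(B \right)} = \left(6 \left(-1\right) + B\right) + B = \left(-6 + B\right) + B = -6 + 2 B$)
$\frac{R{\left(24 - 53 \right)}}{29486} + \frac{37141}{I{\left(-105 \right)}} = \frac{5 - 2 \left(24 - 53\right)}{29486} + \frac{37141}{-6 + 2 \left(-105\right)} = \left(5 - 2 \left(24 - 53\right)\right) \frac{1}{29486} + \frac{37141}{-6 - 210} = \left(5 - -58\right) \frac{1}{29486} + \frac{37141}{-216} = \left(5 + 58\right) \frac{1}{29486} + 37141 \left(- \frac{1}{216}\right) = 63 \cdot \frac{1}{29486} - \frac{37141}{216} = \frac{63}{29486} - \frac{37141}{216} = - \frac{547562959}{3184488}$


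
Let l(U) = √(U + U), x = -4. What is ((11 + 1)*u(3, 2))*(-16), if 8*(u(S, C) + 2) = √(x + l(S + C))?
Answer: 384 - 24*√(-4 + √10) ≈ 384.0 - 21.967*I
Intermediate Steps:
l(U) = √2*√U (l(U) = √(2*U) = √2*√U)
u(S, C) = -2 + √(-4 + √2*√(C + S))/8 (u(S, C) = -2 + √(-4 + √2*√(S + C))/8 = -2 + √(-4 + √2*√(C + S))/8)
((11 + 1)*u(3, 2))*(-16) = ((11 + 1)*(-2 + √(-4 + √2*√(2 + 3))/8))*(-16) = (12*(-2 + √(-4 + √2*√5)/8))*(-16) = (12*(-2 + √(-4 + √10)/8))*(-16) = (-24 + 3*√(-4 + √10)/2)*(-16) = 384 - 24*√(-4 + √10)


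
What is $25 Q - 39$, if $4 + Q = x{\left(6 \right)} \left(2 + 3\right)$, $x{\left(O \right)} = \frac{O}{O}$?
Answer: $-14$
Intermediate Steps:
$x{\left(O \right)} = 1$
$Q = 1$ ($Q = -4 + 1 \left(2 + 3\right) = -4 + 1 \cdot 5 = -4 + 5 = 1$)
$25 Q - 39 = 25 \cdot 1 - 39 = 25 - 39 = -14$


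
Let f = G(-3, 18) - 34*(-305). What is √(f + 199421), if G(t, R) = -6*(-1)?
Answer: √209797 ≈ 458.04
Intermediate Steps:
G(t, R) = 6
f = 10376 (f = 6 - 34*(-305) = 6 + 10370 = 10376)
√(f + 199421) = √(10376 + 199421) = √209797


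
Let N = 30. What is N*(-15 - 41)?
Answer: -1680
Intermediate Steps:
N*(-15 - 41) = 30*(-15 - 41) = 30*(-56) = -1680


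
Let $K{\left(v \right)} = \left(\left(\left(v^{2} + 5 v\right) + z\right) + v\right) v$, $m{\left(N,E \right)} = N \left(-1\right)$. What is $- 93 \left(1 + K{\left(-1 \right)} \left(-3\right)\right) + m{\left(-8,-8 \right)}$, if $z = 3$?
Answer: $473$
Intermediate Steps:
$m{\left(N,E \right)} = - N$
$K{\left(v \right)} = v \left(3 + v^{2} + 6 v\right)$ ($K{\left(v \right)} = \left(\left(\left(v^{2} + 5 v\right) + 3\right) + v\right) v = \left(\left(3 + v^{2} + 5 v\right) + v\right) v = \left(3 + v^{2} + 6 v\right) v = v \left(3 + v^{2} + 6 v\right)$)
$- 93 \left(1 + K{\left(-1 \right)} \left(-3\right)\right) + m{\left(-8,-8 \right)} = - 93 \left(1 + - (3 + \left(-1\right)^{2} + 6 \left(-1\right)) \left(-3\right)\right) - -8 = - 93 \left(1 + - (3 + 1 - 6) \left(-3\right)\right) + 8 = - 93 \left(1 + \left(-1\right) \left(-2\right) \left(-3\right)\right) + 8 = - 93 \left(1 + 2 \left(-3\right)\right) + 8 = - 93 \left(1 - 6\right) + 8 = \left(-93\right) \left(-5\right) + 8 = 465 + 8 = 473$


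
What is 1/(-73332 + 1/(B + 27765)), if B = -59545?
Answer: -31780/2330490961 ≈ -1.3637e-5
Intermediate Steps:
1/(-73332 + 1/(B + 27765)) = 1/(-73332 + 1/(-59545 + 27765)) = 1/(-73332 + 1/(-31780)) = 1/(-73332 - 1/31780) = 1/(-2330490961/31780) = -31780/2330490961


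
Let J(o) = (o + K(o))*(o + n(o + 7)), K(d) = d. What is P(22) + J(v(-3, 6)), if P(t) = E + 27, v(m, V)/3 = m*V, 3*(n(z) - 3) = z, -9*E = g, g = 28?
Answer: 65015/9 ≈ 7223.9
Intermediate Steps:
E = -28/9 (E = -⅑*28 = -28/9 ≈ -3.1111)
n(z) = 3 + z/3
v(m, V) = 3*V*m (v(m, V) = 3*(m*V) = 3*(V*m) = 3*V*m)
J(o) = 2*o*(16/3 + 4*o/3) (J(o) = (o + o)*(o + (3 + (o + 7)/3)) = (2*o)*(o + (3 + (7 + o)/3)) = (2*o)*(o + (3 + (7/3 + o/3))) = (2*o)*(o + (16/3 + o/3)) = (2*o)*(16/3 + 4*o/3) = 2*o*(16/3 + 4*o/3))
P(t) = 215/9 (P(t) = -28/9 + 27 = 215/9)
P(22) + J(v(-3, 6)) = 215/9 + 8*(3*6*(-3))*(4 + 3*6*(-3))/3 = 215/9 + (8/3)*(-54)*(4 - 54) = 215/9 + (8/3)*(-54)*(-50) = 215/9 + 7200 = 65015/9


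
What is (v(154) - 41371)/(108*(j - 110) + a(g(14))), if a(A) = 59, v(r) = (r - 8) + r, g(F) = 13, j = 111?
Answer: -41071/167 ≈ -245.93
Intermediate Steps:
v(r) = -8 + 2*r (v(r) = (-8 + r) + r = -8 + 2*r)
(v(154) - 41371)/(108*(j - 110) + a(g(14))) = ((-8 + 2*154) - 41371)/(108*(111 - 110) + 59) = ((-8 + 308) - 41371)/(108*1 + 59) = (300 - 41371)/(108 + 59) = -41071/167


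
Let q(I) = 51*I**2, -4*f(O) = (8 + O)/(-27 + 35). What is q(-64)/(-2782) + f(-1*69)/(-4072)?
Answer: -13610077043/181252864 ≈ -75.089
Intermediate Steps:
f(O) = -1/4 - O/32 (f(O) = -(8 + O)/(4*(-27 + 35)) = -(8 + O)/(4*8) = -(1 + O/8)/4 = -1/4 - O/32)
q(-64)/(-2782) + f(-1*69)/(-4072) = (51*(-64)**2)/(-2782) + (-1/4 - (-1)*69/32)/(-4072) = (51*4096)*(-1/2782) + (-1/4 - 1/32*(-69))*(-1/4072) = 208896*(-1/2782) + (-1/4 + 69/32)*(-1/4072) = -104448/1391 + (61/32)*(-1/4072) = -104448/1391 - 61/130304 = -13610077043/181252864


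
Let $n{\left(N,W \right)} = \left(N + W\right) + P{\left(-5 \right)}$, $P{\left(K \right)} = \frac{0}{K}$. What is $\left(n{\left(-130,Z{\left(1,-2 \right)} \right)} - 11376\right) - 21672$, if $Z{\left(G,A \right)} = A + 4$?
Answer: $-33176$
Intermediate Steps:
$P{\left(K \right)} = 0$
$Z{\left(G,A \right)} = 4 + A$
$n{\left(N,W \right)} = N + W$ ($n{\left(N,W \right)} = \left(N + W\right) + 0 = N + W$)
$\left(n{\left(-130,Z{\left(1,-2 \right)} \right)} - 11376\right) - 21672 = \left(\left(-130 + \left(4 - 2\right)\right) - 11376\right) - 21672 = \left(\left(-130 + 2\right) - 11376\right) - 21672 = \left(-128 - 11376\right) - 21672 = -11504 - 21672 = -33176$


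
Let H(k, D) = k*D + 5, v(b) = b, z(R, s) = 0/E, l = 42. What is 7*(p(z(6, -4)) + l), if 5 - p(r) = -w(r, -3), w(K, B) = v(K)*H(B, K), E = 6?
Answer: 329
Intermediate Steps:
z(R, s) = 0 (z(R, s) = 0/6 = 0*(⅙) = 0)
H(k, D) = 5 + D*k (H(k, D) = D*k + 5 = 5 + D*k)
w(K, B) = K*(5 + B*K) (w(K, B) = K*(5 + K*B) = K*(5 + B*K))
p(r) = 5 + r*(5 - 3*r) (p(r) = 5 - (-1)*r*(5 - 3*r) = 5 + r*(5 - 3*r))
7*(p(z(6, -4)) + l) = 7*((5 + 0*(5 - 3*0)) + 42) = 7*((5 + 0*(5 + 0)) + 42) = 7*((5 + 0*5) + 42) = 7*((5 + 0) + 42) = 7*(5 + 42) = 7*47 = 329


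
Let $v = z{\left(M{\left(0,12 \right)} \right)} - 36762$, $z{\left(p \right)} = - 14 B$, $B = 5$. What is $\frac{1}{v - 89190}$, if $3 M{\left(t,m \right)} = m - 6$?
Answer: $- \frac{1}{126022} \approx -7.9351 \cdot 10^{-6}$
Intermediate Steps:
$M{\left(t,m \right)} = -2 + \frac{m}{3}$ ($M{\left(t,m \right)} = \frac{m - 6}{3} = \frac{-6 + m}{3} = -2 + \frac{m}{3}$)
$z{\left(p \right)} = -70$ ($z{\left(p \right)} = \left(-14\right) 5 = -70$)
$v = -36832$ ($v = -70 - 36762 = -36832$)
$\frac{1}{v - 89190} = \frac{1}{-36832 - 89190} = \frac{1}{-126022} = - \frac{1}{126022}$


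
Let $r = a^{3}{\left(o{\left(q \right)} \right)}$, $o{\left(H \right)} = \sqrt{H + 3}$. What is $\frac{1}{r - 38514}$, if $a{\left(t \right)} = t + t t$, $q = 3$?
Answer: $- \frac{335}{12792966} - \frac{\sqrt{6}}{12792966} \approx -2.6378 \cdot 10^{-5}$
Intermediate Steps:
$o{\left(H \right)} = \sqrt{3 + H}$
$a{\left(t \right)} = t + t^{2}$
$r = 6 \sqrt{6} \left(1 + \sqrt{6}\right)^{3}$ ($r = \left(\sqrt{3 + 3} \left(1 + \sqrt{3 + 3}\right)\right)^{3} = \left(\sqrt{6} \left(1 + \sqrt{6}\right)\right)^{3} = 6 \sqrt{6} \left(1 + \sqrt{6}\right)^{3} \approx 603.24$)
$\frac{1}{r - 38514} = \frac{1}{\left(324 + 114 \sqrt{6}\right) - 38514} = \frac{1}{-38190 + 114 \sqrt{6}}$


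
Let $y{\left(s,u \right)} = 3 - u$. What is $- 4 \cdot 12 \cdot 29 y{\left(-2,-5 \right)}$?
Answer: $-11136$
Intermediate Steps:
$- 4 \cdot 12 \cdot 29 y{\left(-2,-5 \right)} = - 4 \cdot 12 \cdot 29 \left(3 - -5\right) = - 4 \cdot 348 \left(3 + 5\right) = - 4 \cdot 348 \cdot 8 = \left(-4\right) 2784 = -11136$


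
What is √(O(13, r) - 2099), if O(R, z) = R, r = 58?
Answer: I*√2086 ≈ 45.673*I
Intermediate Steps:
√(O(13, r) - 2099) = √(13 - 2099) = √(-2086) = I*√2086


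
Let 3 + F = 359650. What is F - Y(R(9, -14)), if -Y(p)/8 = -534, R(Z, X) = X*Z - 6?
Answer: 355375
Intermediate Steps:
R(Z, X) = -6 + X*Z
Y(p) = 4272 (Y(p) = -8*(-534) = 4272)
F = 359647 (F = -3 + 359650 = 359647)
F - Y(R(9, -14)) = 359647 - 1*4272 = 359647 - 4272 = 355375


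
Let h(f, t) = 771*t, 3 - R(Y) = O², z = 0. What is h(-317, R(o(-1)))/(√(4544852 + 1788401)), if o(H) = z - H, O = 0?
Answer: 2313*√6333253/6333253 ≈ 0.91910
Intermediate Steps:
o(H) = -H (o(H) = 0 - H = -H)
R(Y) = 3 (R(Y) = 3 - 1*0² = 3 - 1*0 = 3 + 0 = 3)
h(-317, R(o(-1)))/(√(4544852 + 1788401)) = (771*3)/(√(4544852 + 1788401)) = 2313/(√6333253) = 2313*(√6333253/6333253) = 2313*√6333253/6333253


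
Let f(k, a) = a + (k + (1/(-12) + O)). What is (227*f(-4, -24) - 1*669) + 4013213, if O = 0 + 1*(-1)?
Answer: 48071305/12 ≈ 4.0059e+6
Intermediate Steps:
O = -1 (O = 0 - 1 = -1)
f(k, a) = -13/12 + a + k (f(k, a) = a + (k + (1/(-12) - 1)) = a + (k + (-1/12 - 1)) = a + (k - 13/12) = a + (-13/12 + k) = -13/12 + a + k)
(227*f(-4, -24) - 1*669) + 4013213 = (227*(-13/12 - 24 - 4) - 1*669) + 4013213 = (227*(-349/12) - 669) + 4013213 = (-79223/12 - 669) + 4013213 = -87251/12 + 4013213 = 48071305/12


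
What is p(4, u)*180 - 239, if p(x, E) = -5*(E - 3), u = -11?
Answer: 12361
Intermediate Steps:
p(x, E) = 15 - 5*E (p(x, E) = -5*(-3 + E) = 15 - 5*E)
p(4, u)*180 - 239 = (15 - 5*(-11))*180 - 239 = (15 + 55)*180 - 239 = 70*180 - 239 = 12600 - 239 = 12361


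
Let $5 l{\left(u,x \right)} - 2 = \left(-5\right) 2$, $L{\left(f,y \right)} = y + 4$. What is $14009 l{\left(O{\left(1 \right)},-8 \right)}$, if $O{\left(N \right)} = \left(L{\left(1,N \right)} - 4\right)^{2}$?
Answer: $- \frac{112072}{5} \approx -22414.0$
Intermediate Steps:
$L{\left(f,y \right)} = 4 + y$
$O{\left(N \right)} = N^{2}$ ($O{\left(N \right)} = \left(\left(4 + N\right) - 4\right)^{2} = N^{2}$)
$l{\left(u,x \right)} = - \frac{8}{5}$ ($l{\left(u,x \right)} = \frac{2}{5} + \frac{\left(-5\right) 2}{5} = \frac{2}{5} + \frac{1}{5} \left(-10\right) = \frac{2}{5} - 2 = - \frac{8}{5}$)
$14009 l{\left(O{\left(1 \right)},-8 \right)} = 14009 \left(- \frac{8}{5}\right) = - \frac{112072}{5}$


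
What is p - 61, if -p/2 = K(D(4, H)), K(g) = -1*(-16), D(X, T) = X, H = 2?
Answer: -93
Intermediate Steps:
K(g) = 16
p = -32 (p = -2*16 = -32)
p - 61 = -32 - 61 = -93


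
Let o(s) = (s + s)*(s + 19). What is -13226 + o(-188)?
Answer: 50318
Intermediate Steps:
o(s) = 2*s*(19 + s) (o(s) = (2*s)*(19 + s) = 2*s*(19 + s))
-13226 + o(-188) = -13226 + 2*(-188)*(19 - 188) = -13226 + 2*(-188)*(-169) = -13226 + 63544 = 50318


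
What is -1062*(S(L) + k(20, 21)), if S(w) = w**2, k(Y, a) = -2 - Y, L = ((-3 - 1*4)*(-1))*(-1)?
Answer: -28674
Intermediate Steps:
L = -7 (L = ((-3 - 4)*(-1))*(-1) = -7*(-1)*(-1) = 7*(-1) = -7)
-1062*(S(L) + k(20, 21)) = -1062*((-7)**2 + (-2 - 1*20)) = -1062*(49 + (-2 - 20)) = -1062*(49 - 22) = -1062*27 = -28674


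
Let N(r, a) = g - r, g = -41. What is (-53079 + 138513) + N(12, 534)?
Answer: 85381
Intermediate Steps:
N(r, a) = -41 - r
(-53079 + 138513) + N(12, 534) = (-53079 + 138513) + (-41 - 1*12) = 85434 + (-41 - 12) = 85434 - 53 = 85381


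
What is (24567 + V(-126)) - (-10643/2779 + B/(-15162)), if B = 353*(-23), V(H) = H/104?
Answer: 549302088781/22357452 ≈ 24569.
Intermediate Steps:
V(H) = H/104 (V(H) = H*(1/104) = H/104)
B = -8119
(24567 + V(-126)) - (-10643/2779 + B/(-15162)) = (24567 + (1/104)*(-126)) - (-10643/2779 - 8119/(-15162)) = (24567 - 63/52) - (-10643*1/2779 - 8119*(-1/15162)) = 1277421/52 - (-10643/2779 + 8119/15162) = 1277421/52 - 1*(-2832785/859902) = 1277421/52 + 2832785/859902 = 549302088781/22357452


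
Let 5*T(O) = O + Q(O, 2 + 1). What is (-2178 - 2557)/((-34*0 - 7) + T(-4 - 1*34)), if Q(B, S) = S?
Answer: 4735/14 ≈ 338.21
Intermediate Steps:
T(O) = ⅗ + O/5 (T(O) = (O + (2 + 1))/5 = (O + 3)/5 = (3 + O)/5 = ⅗ + O/5)
(-2178 - 2557)/((-34*0 - 7) + T(-4 - 1*34)) = (-2178 - 2557)/((-34*0 - 7) + (⅗ + (-4 - 1*34)/5)) = -4735/((0 - 7) + (⅗ + (-4 - 34)/5)) = -4735/(-7 + (⅗ + (⅕)*(-38))) = -4735/(-7 + (⅗ - 38/5)) = -4735/(-7 - 7) = -4735/(-14) = -4735*(-1/14) = 4735/14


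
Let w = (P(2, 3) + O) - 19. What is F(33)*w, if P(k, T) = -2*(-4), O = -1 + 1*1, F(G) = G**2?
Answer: -11979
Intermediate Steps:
O = 0 (O = -1 + 1 = 0)
P(k, T) = 8
w = -11 (w = (8 + 0) - 19 = 8 - 19 = -11)
F(33)*w = 33**2*(-11) = 1089*(-11) = -11979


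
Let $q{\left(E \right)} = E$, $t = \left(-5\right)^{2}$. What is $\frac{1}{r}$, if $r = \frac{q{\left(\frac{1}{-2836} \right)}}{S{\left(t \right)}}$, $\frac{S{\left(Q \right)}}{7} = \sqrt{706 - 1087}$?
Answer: $- 19852 i \sqrt{381} \approx - 3.875 \cdot 10^{5} i$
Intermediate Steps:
$t = 25$
$S{\left(Q \right)} = 7 i \sqrt{381}$ ($S{\left(Q \right)} = 7 \sqrt{706 - 1087} = 7 \sqrt{-381} = 7 i \sqrt{381}$)
$r = \frac{i \sqrt{381}}{7563612}$ ($r = \frac{1}{\left(-2836\right) 7 i \sqrt{381}} = - \frac{\left(- \frac{1}{2667}\right) i \sqrt{381}}{2836} = \frac{i \sqrt{381}}{7563612} \approx 2.5807 \cdot 10^{-6} i$)
$\frac{1}{r} = \frac{1}{\frac{1}{7563612} i \sqrt{381}} = - 19852 i \sqrt{381}$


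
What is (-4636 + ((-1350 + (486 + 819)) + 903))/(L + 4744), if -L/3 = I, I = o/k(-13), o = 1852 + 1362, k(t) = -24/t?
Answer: 15112/1915 ≈ 7.8914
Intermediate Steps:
o = 3214
I = 20891/12 (I = 3214/((-24/(-13))) = 3214/((-24*(-1/13))) = 3214/(24/13) = 3214*(13/24) = 20891/12 ≈ 1740.9)
L = -20891/4 (L = -3*20891/12 = -20891/4 ≈ -5222.8)
(-4636 + ((-1350 + (486 + 819)) + 903))/(L + 4744) = (-4636 + ((-1350 + (486 + 819)) + 903))/(-20891/4 + 4744) = (-4636 + ((-1350 + 1305) + 903))/(-1915/4) = (-4636 + (-45 + 903))*(-4/1915) = (-4636 + 858)*(-4/1915) = -3778*(-4/1915) = 15112/1915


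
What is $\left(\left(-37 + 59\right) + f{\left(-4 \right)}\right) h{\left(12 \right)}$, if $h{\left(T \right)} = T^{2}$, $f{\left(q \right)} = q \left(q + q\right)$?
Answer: $7776$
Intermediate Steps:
$f{\left(q \right)} = 2 q^{2}$ ($f{\left(q \right)} = q 2 q = 2 q^{2}$)
$\left(\left(-37 + 59\right) + f{\left(-4 \right)}\right) h{\left(12 \right)} = \left(\left(-37 + 59\right) + 2 \left(-4\right)^{2}\right) 12^{2} = \left(22 + 2 \cdot 16\right) 144 = \left(22 + 32\right) 144 = 54 \cdot 144 = 7776$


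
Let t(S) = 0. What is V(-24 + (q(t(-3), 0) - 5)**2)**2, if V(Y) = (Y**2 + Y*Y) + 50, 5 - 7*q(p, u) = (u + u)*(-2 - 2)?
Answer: 74202849604/5764801 ≈ 12872.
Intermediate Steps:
q(p, u) = 5/7 + 8*u/7 (q(p, u) = 5/7 - (u + u)*(-2 - 2)/7 = 5/7 - 2*u*(-4)/7 = 5/7 - (-8)*u/7 = 5/7 + 8*u/7)
V(Y) = 50 + 2*Y**2 (V(Y) = (Y**2 + Y**2) + 50 = 2*Y**2 + 50 = 50 + 2*Y**2)
V(-24 + (q(t(-3), 0) - 5)**2)**2 = (50 + 2*(-24 + ((5/7 + (8/7)*0) - 5)**2)**2)**2 = (50 + 2*(-24 + ((5/7 + 0) - 5)**2)**2)**2 = (50 + 2*(-24 + (5/7 - 5)**2)**2)**2 = (50 + 2*(-24 + (-30/7)**2)**2)**2 = (50 + 2*(-24 + 900/49)**2)**2 = (50 + 2*(-276/49)**2)**2 = (50 + 2*(76176/2401))**2 = (50 + 152352/2401)**2 = (272402/2401)**2 = 74202849604/5764801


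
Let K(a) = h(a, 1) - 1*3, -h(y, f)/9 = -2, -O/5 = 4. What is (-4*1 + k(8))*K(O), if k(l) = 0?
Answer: -60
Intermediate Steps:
O = -20 (O = -5*4 = -20)
h(y, f) = 18 (h(y, f) = -9*(-2) = 18)
K(a) = 15 (K(a) = 18 - 1*3 = 18 - 3 = 15)
(-4*1 + k(8))*K(O) = (-4*1 + 0)*15 = (-4 + 0)*15 = -4*15 = -60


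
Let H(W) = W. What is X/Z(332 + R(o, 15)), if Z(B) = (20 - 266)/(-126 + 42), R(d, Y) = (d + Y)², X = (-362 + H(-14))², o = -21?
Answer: 1979264/41 ≈ 48275.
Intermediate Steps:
X = 141376 (X = (-362 - 14)² = (-376)² = 141376)
R(d, Y) = (Y + d)²
Z(B) = 41/14 (Z(B) = -246/(-84) = -246*(-1/84) = 41/14)
X/Z(332 + R(o, 15)) = 141376/(41/14) = 141376*(14/41) = 1979264/41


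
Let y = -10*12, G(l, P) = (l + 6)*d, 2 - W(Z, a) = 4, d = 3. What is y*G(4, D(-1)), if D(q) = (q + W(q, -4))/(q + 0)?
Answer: -3600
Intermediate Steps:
W(Z, a) = -2 (W(Z, a) = 2 - 1*4 = 2 - 4 = -2)
D(q) = (-2 + q)/q (D(q) = (q - 2)/(q + 0) = (-2 + q)/q)
G(l, P) = 18 + 3*l (G(l, P) = (l + 6)*3 = (6 + l)*3 = 18 + 3*l)
y = -120
y*G(4, D(-1)) = -120*(18 + 3*4) = -120*(18 + 12) = -120*30 = -3600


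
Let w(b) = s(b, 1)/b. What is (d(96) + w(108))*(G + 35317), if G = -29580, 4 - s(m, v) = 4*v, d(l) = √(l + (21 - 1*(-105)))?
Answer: 5737*√222 ≈ 85479.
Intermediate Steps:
d(l) = √(126 + l) (d(l) = √(l + (21 + 105)) = √(l + 126) = √(126 + l))
s(m, v) = 4 - 4*v
w(b) = 0 (w(b) = (4 - 4*1)/b = (4 - 4)/b = 0/b = 0)
(d(96) + w(108))*(G + 35317) = (√(126 + 96) + 0)*(-29580 + 35317) = (√222 + 0)*5737 = √222*5737 = 5737*√222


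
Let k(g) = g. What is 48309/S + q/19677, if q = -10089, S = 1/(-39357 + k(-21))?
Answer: -12477263112681/6559 ≈ -1.9023e+9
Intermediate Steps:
S = -1/39378 (S = 1/(-39357 - 21) = 1/(-39378) = -1/39378 ≈ -2.5395e-5)
48309/S + q/19677 = 48309/(-1/39378) - 10089/19677 = 48309*(-39378) - 10089*1/19677 = -1902311802 - 3363/6559 = -12477263112681/6559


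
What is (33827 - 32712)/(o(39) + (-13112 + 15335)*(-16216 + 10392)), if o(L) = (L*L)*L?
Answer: -1115/12887433 ≈ -8.6518e-5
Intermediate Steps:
o(L) = L**3 (o(L) = L**2*L = L**3)
(33827 - 32712)/(o(39) + (-13112 + 15335)*(-16216 + 10392)) = (33827 - 32712)/(39**3 + (-13112 + 15335)*(-16216 + 10392)) = 1115/(59319 + 2223*(-5824)) = 1115/(59319 - 12946752) = 1115/(-12887433) = 1115*(-1/12887433) = -1115/12887433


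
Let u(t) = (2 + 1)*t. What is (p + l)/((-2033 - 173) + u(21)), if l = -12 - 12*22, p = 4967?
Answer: -4691/2143 ≈ -2.1890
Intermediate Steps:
u(t) = 3*t
l = -276 (l = -12 - 264 = -276)
(p + l)/((-2033 - 173) + u(21)) = (4967 - 276)/((-2033 - 173) + 3*21) = 4691/(-2206 + 63) = 4691/(-2143) = 4691*(-1/2143) = -4691/2143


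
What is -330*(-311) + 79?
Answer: 102709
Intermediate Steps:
-330*(-311) + 79 = 102630 + 79 = 102709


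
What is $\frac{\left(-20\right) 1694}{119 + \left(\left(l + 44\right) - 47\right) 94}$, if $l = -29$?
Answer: $\frac{33880}{2889} \approx 11.727$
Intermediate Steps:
$\frac{\left(-20\right) 1694}{119 + \left(\left(l + 44\right) - 47\right) 94} = \frac{\left(-20\right) 1694}{119 + \left(\left(-29 + 44\right) - 47\right) 94} = - \frac{33880}{119 + \left(15 - 47\right) 94} = - \frac{33880}{119 - 3008} = - \frac{33880}{-2889} = \left(-33880\right) \left(- \frac{1}{2889}\right) = \frac{33880}{2889}$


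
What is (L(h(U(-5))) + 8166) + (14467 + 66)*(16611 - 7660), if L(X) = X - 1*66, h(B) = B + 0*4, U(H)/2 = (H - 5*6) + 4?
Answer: 130092921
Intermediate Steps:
U(H) = -52 + 2*H (U(H) = 2*((H - 5*6) + 4) = 2*((H - 30) + 4) = 2*((-30 + H) + 4) = 2*(-26 + H) = -52 + 2*H)
h(B) = B (h(B) = B + 0 = B)
L(X) = -66 + X (L(X) = X - 66 = -66 + X)
(L(h(U(-5))) + 8166) + (14467 + 66)*(16611 - 7660) = ((-66 + (-52 + 2*(-5))) + 8166) + (14467 + 66)*(16611 - 7660) = ((-66 + (-52 - 10)) + 8166) + 14533*8951 = ((-66 - 62) + 8166) + 130084883 = (-128 + 8166) + 130084883 = 8038 + 130084883 = 130092921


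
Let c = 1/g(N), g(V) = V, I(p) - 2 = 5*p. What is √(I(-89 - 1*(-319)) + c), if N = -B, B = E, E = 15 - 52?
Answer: 5*√63085/37 ≈ 33.942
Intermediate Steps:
E = -37
B = -37
I(p) = 2 + 5*p
N = 37 (N = -1*(-37) = 37)
c = 1/37 ≈ 0.027027
√(I(-89 - 1*(-319)) + c) = √((2 + 5*(-89 - 1*(-319))) + 1/37) = √((2 + 5*(-89 + 319)) + 1/37) = √((2 + 5*230) + 1/37) = √((2 + 1150) + 1/37) = √(1152 + 1/37) = √(42625/37) = 5*√63085/37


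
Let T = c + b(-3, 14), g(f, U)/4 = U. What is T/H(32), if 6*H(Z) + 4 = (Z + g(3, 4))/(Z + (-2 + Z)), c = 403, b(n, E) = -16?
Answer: -35991/50 ≈ -719.82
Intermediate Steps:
g(f, U) = 4*U
H(Z) = -⅔ + (16 + Z)/(6*(-2 + 2*Z)) (H(Z) = -⅔ + ((Z + 4*4)/(Z + (-2 + Z)))/6 = -⅔ + ((Z + 16)/(-2 + 2*Z))/6 = -⅔ + ((16 + Z)/(-2 + 2*Z))/6 = -⅔ + (16 + Z)/(6*(-2 + 2*Z)))
T = 387 (T = 403 - 16 = 387)
T/H(32) = 387/(((24 - 7*32)/(12*(-1 + 32)))) = 387/(((1/12)*(24 - 224)/31)) = 387/(((1/12)*(1/31)*(-200))) = 387/(-50/93) = 387*(-93/50) = -35991/50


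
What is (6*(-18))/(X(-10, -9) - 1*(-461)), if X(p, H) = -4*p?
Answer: -36/167 ≈ -0.21557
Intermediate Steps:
(6*(-18))/(X(-10, -9) - 1*(-461)) = (6*(-18))/(-4*(-10) - 1*(-461)) = -108/(40 + 461) = -108/501 = -108*1/501 = -36/167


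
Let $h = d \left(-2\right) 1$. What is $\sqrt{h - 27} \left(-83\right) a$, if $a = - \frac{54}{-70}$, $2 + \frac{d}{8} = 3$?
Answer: $- \frac{2241 i \sqrt{43}}{35} \approx - 419.86 i$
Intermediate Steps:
$d = 8$ ($d = -16 + 8 \cdot 3 = -16 + 24 = 8$)
$h = -16$ ($h = 8 \left(-2\right) 1 = \left(-16\right) 1 = -16$)
$a = \frac{27}{35}$ ($a = \left(-54\right) \left(- \frac{1}{70}\right) = \frac{27}{35} \approx 0.77143$)
$\sqrt{h - 27} \left(-83\right) a = \sqrt{-16 - 27} \left(-83\right) \frac{27}{35} = \sqrt{-43} \left(-83\right) \frac{27}{35} = i \sqrt{43} \left(-83\right) \frac{27}{35} = - 83 i \sqrt{43} \cdot \frac{27}{35} = - \frac{2241 i \sqrt{43}}{35}$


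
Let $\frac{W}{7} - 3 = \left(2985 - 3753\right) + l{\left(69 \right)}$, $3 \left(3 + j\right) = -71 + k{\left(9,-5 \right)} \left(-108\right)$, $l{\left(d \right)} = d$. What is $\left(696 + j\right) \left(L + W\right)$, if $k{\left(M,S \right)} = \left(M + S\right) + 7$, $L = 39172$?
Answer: $\frac{28126000}{3} \approx 9.3753 \cdot 10^{6}$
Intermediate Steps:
$k{\left(M,S \right)} = 7 + M + S$
$j = - \frac{1268}{3}$ ($j = -3 + \frac{-71 + \left(7 + 9 - 5\right) \left(-108\right)}{3} = -3 + \frac{-71 + 11 \left(-108\right)}{3} = -3 + \frac{-71 - 1188}{3} = -3 + \frac{1}{3} \left(-1259\right) = -3 - \frac{1259}{3} = - \frac{1268}{3} \approx -422.67$)
$W = -4872$ ($W = 21 + 7 \left(\left(2985 - 3753\right) + 69\right) = 21 + 7 \left(-768 + 69\right) = 21 + 7 \left(-699\right) = 21 - 4893 = -4872$)
$\left(696 + j\right) \left(L + W\right) = \left(696 - \frac{1268}{3}\right) \left(39172 - 4872\right) = \frac{820}{3} \cdot 34300 = \frac{28126000}{3}$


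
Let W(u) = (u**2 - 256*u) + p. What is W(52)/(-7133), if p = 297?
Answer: 1473/1019 ≈ 1.4455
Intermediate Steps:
W(u) = 297 + u**2 - 256*u (W(u) = (u**2 - 256*u) + 297 = 297 + u**2 - 256*u)
W(52)/(-7133) = (297 + 52**2 - 256*52)/(-7133) = (297 + 2704 - 13312)*(-1/7133) = -10311*(-1/7133) = 1473/1019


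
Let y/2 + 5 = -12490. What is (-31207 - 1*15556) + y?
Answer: -71753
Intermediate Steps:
y = -24990 (y = -10 + 2*(-12490) = -10 - 24980 = -24990)
(-31207 - 1*15556) + y = (-31207 - 1*15556) - 24990 = (-31207 - 15556) - 24990 = -46763 - 24990 = -71753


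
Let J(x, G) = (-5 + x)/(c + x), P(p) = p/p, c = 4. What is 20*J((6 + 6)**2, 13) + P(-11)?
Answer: 732/37 ≈ 19.784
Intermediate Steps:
P(p) = 1
J(x, G) = (-5 + x)/(4 + x)
20*J((6 + 6)**2, 13) + P(-11) = 20*((-5 + (6 + 6)**2)/(4 + (6 + 6)**2)) + 1 = 20*((-5 + 12**2)/(4 + 12**2)) + 1 = 20*((-5 + 144)/(4 + 144)) + 1 = 20*(139/148) + 1 = 695/37 + 1 = 732/37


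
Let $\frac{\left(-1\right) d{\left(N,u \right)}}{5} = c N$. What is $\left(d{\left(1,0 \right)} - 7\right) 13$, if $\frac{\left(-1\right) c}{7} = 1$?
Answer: $364$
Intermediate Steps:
$c = -7$ ($c = \left(-7\right) 1 = -7$)
$d{\left(N,u \right)} = 35 N$ ($d{\left(N,u \right)} = - 5 \left(- 7 N\right) = 35 N$)
$\left(d{\left(1,0 \right)} - 7\right) 13 = \left(35 \cdot 1 - 7\right) 13 = \left(35 - 7\right) 13 = 28 \cdot 13 = 364$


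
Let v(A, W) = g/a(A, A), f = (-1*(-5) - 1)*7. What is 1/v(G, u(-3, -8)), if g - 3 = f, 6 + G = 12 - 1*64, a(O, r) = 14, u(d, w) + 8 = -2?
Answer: 14/31 ≈ 0.45161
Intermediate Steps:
u(d, w) = -10 (u(d, w) = -8 - 2 = -10)
G = -58 (G = -6 + (12 - 1*64) = -6 + (12 - 64) = -6 - 52 = -58)
f = 28 (f = (5 - 1)*7 = 4*7 = 28)
g = 31 (g = 3 + 28 = 31)
v(A, W) = 31/14
1/v(G, u(-3, -8)) = 1/(31/14) = 14/31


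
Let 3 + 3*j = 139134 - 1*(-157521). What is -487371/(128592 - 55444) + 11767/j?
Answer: -5916557681/904145854 ≈ -6.5438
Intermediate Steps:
j = 98884 (j = -1 + (139134 - 1*(-157521))/3 = -1 + (139134 + 157521)/3 = -1 + (⅓)*296655 = -1 + 98885 = 98884)
-487371/(128592 - 55444) + 11767/j = -487371/(128592 - 55444) + 11767/98884 = -487371/73148 + 11767*(1/98884) = -487371*1/73148 + 11767/98884 = -487371/73148 + 11767/98884 = -5916557681/904145854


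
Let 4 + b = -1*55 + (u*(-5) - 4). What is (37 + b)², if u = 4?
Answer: 2116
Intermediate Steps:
b = -83 (b = -4 + (-1*55 + (4*(-5) - 4)) = -4 + (-55 + (-20 - 4)) = -4 + (-55 - 24) = -4 - 79 = -83)
(37 + b)² = (37 - 83)² = (-46)² = 2116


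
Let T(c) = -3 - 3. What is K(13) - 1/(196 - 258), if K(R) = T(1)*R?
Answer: -4835/62 ≈ -77.984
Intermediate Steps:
T(c) = -6
K(R) = -6*R
K(13) - 1/(196 - 258) = -6*13 - 1/(196 - 258) = -78 - 1/(-62) = -78 - 1*(-1/62) = -78 + 1/62 = -4835/62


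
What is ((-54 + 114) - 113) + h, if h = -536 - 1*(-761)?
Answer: 172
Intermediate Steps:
h = 225 (h = -536 + 761 = 225)
((-54 + 114) - 113) + h = ((-54 + 114) - 113) + 225 = (60 - 113) + 225 = -53 + 225 = 172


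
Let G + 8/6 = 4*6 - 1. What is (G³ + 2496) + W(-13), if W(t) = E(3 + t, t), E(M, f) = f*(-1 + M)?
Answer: 345878/27 ≈ 12810.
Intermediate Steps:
G = 65/3 (G = -4/3 + (4*6 - 1) = -4/3 + (24 - 1) = -4/3 + 23 = 65/3 ≈ 21.667)
W(t) = t*(2 + t) (W(t) = t*(-1 + (3 + t)) = t*(2 + t))
(G³ + 2496) + W(-13) = ((65/3)³ + 2496) - 13*(2 - 13) = (274625/27 + 2496) - 13*(-11) = 342017/27 + 143 = 345878/27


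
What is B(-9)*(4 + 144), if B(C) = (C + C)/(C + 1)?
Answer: 333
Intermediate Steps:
B(C) = 2*C/(1 + C) (B(C) = (2*C)/(1 + C) = 2*C/(1 + C))
B(-9)*(4 + 144) = (2*(-9)/(1 - 9))*(4 + 144) = (2*(-9)/(-8))*148 = (2*(-9)*(-⅛))*148 = (9/4)*148 = 333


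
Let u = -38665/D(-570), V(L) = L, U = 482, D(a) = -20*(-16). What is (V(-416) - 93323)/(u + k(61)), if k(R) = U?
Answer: -5999296/23115 ≈ -259.54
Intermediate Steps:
D(a) = 320
k(R) = 482
u = -7733/64 (u = -38665/320 = -38665*1/320 = -7733/64 ≈ -120.83)
(V(-416) - 93323)/(u + k(61)) = (-416 - 93323)/(-7733/64 + 482) = -93739/23115/64 = -93739*64/23115 = -5999296/23115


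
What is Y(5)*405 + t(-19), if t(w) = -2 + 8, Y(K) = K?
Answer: 2031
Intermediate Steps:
t(w) = 6
Y(5)*405 + t(-19) = 5*405 + 6 = 2025 + 6 = 2031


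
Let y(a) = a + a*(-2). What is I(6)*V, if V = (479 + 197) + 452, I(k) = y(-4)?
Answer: 4512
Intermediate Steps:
y(a) = -a (y(a) = a - 2*a = -a)
I(k) = 4 (I(k) = -1*(-4) = 4)
V = 1128 (V = 676 + 452 = 1128)
I(6)*V = 4*1128 = 4512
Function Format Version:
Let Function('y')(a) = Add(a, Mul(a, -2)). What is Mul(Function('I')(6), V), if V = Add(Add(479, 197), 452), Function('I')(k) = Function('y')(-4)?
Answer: 4512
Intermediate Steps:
Function('y')(a) = Mul(-1, a) (Function('y')(a) = Add(a, Mul(-2, a)) = Mul(-1, a))
Function('I')(k) = 4 (Function('I')(k) = Mul(-1, -4) = 4)
V = 1128 (V = Add(676, 452) = 1128)
Mul(Function('I')(6), V) = Mul(4, 1128) = 4512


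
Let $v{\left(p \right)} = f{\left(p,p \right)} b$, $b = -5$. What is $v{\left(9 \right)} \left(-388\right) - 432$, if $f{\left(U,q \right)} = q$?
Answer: $17028$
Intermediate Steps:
$v{\left(p \right)} = - 5 p$ ($v{\left(p \right)} = p \left(-5\right) = - 5 p$)
$v{\left(9 \right)} \left(-388\right) - 432 = \left(-5\right) 9 \left(-388\right) - 432 = \left(-45\right) \left(-388\right) - 432 = 17460 - 432 = 17028$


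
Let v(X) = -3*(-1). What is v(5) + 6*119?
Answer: 717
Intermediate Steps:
v(X) = 3
v(5) + 6*119 = 3 + 6*119 = 3 + 714 = 717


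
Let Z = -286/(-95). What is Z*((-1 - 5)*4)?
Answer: -6864/95 ≈ -72.253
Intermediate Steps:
Z = 286/95 (Z = -286*(-1/95) = 286/95 ≈ 3.0105)
Z*((-1 - 5)*4) = 286*((-1 - 5)*4)/95 = 286*(-6*4)/95 = (286/95)*(-24) = -6864/95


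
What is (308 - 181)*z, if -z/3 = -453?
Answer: 172593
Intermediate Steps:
z = 1359 (z = -3*(-453) = 1359)
(308 - 181)*z = (308 - 181)*1359 = 127*1359 = 172593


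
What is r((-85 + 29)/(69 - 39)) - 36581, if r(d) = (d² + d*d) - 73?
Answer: -8245582/225 ≈ -36647.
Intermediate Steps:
r(d) = -73 + 2*d² (r(d) = (d² + d²) - 73 = 2*d² - 73 = -73 + 2*d²)
r((-85 + 29)/(69 - 39)) - 36581 = (-73 + 2*((-85 + 29)/(69 - 39))²) - 36581 = (-73 + 2*(-56/30)²) - 36581 = (-73 + 2*(-56*1/30)²) - 36581 = (-73 + 2*(-28/15)²) - 36581 = (-73 + 2*(784/225)) - 36581 = (-73 + 1568/225) - 36581 = -14857/225 - 36581 = -8245582/225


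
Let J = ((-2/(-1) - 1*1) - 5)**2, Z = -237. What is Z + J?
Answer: -221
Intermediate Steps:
J = 16 (J = ((-2*(-1) - 1) - 5)**2 = ((2 - 1) - 5)**2 = (1 - 5)**2 = (-4)**2 = 16)
Z + J = -237 + 16 = -221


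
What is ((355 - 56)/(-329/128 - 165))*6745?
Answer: -258144640/21449 ≈ -12035.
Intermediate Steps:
((355 - 56)/(-329/128 - 165))*6745 = (299/(-329*1/128 - 165))*6745 = (299/(-329/128 - 165))*6745 = (299/(-21449/128))*6745 = (299*(-128/21449))*6745 = -38272/21449*6745 = -258144640/21449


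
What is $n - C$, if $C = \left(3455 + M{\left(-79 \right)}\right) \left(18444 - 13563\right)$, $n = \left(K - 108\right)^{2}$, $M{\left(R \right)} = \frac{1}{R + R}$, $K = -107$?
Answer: $- \frac{2657180659}{158} \approx -1.6818 \cdot 10^{7}$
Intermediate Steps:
$M{\left(R \right)} = \frac{1}{2 R}$
$n = 46225$ ($n = \left(-107 - 108\right)^{2} = \left(-215\right)^{2} = 46225$)
$C = \frac{2664484209}{158}$ ($C = \left(3455 + \frac{1}{2 \left(-79\right)}\right) \left(18444 - 13563\right) = \left(3455 + \frac{1}{2} \left(- \frac{1}{79}\right)\right) 4881 = \left(3455 - \frac{1}{158}\right) 4881 = \frac{545889}{158} \cdot 4881 = \frac{2664484209}{158} \approx 1.6864 \cdot 10^{7}$)
$n - C = 46225 - \frac{2664484209}{158} = - \frac{2657180659}{158}$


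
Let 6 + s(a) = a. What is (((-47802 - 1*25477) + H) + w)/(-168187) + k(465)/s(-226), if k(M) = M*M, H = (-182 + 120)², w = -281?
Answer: -36350059963/39019384 ≈ -931.59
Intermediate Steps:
s(a) = -6 + a
H = 3844 (H = (-62)² = 3844)
k(M) = M²
(((-47802 - 1*25477) + H) + w)/(-168187) + k(465)/s(-226) = (((-47802 - 1*25477) + 3844) - 281)/(-168187) + 465²/(-6 - 226) = (((-47802 - 25477) + 3844) - 281)*(-1/168187) + 216225/(-232) = ((-73279 + 3844) - 281)*(-1/168187) + 216225*(-1/232) = (-69435 - 281)*(-1/168187) - 216225/232 = -69716*(-1/168187) - 216225/232 = 69716/168187 - 216225/232 = -36350059963/39019384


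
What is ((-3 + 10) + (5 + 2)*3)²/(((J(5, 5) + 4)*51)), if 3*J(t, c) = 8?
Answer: 196/85 ≈ 2.3059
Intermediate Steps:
J(t, c) = 8/3 (J(t, c) = (⅓)*8 = 8/3)
((-3 + 10) + (5 + 2)*3)²/(((J(5, 5) + 4)*51)) = ((-3 + 10) + (5 + 2)*3)²/(((8/3 + 4)*51)) = (7 + 7*3)²/(((20/3)*51)) = (7 + 21)²/340 = 28²*(1/340) = 784*(1/340) = 196/85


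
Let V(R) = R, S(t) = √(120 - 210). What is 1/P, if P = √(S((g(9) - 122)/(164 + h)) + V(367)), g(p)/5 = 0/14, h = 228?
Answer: (367 + 3*I*√10)^(-½) ≈ 0.052186 - 0.0006744*I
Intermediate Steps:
g(p) = 0 (g(p) = 5*(0/14) = 5*(0*(1/14)) = 5*0 = 0)
S(t) = 3*I*√10 (S(t) = √(-90) = 3*I*√10)
P = √(367 + 3*I*√10) (P = √(3*I*√10 + 367) = √(367 + 3*I*√10) ≈ 19.159 + 0.2476*I)
1/P = 1/(√(367 + 3*I*√10)) = (367 + 3*I*√10)^(-½)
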